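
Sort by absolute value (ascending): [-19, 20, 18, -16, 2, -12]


Compute absolute values:
  |-19| = 19
  |20| = 20
  |18| = 18
  |-16| = 16
  |2| = 2
  |-12| = 12
Absolute values in increasing order: 2 < 12 < 16 < 18 < 19 < 20
Listing the original numbers in that order gives the answer.
Final answer: [2, -12, -16, 18, -19, 20]


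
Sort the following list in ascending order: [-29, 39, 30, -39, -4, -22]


Original list: [-29, 39, 30, -39, -4, -22]
Repeatedly take the smallest remaining element:
  Remaining [-29, 39, 30, -39, -4, -22] -> smallest is -39
  Remaining [-29, 39, 30, -4, -22] -> smallest is -29
  Remaining [39, 30, -4, -22] -> smallest is -22
  Remaining [39, 30, -4] -> smallest is -4
  Remaining [39, 30] -> smallest is 30
  Remaining [39] -> smallest is 39
Collecting the picks in order gives the sorted list.
Final answer: [-39, -29, -22, -4, 30, 39]


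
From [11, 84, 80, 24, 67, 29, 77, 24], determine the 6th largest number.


Sort descending: [84, 80, 77, 67, 29, 24, 24, 11]
The 6th element (1-indexed) is at index 5.
Value = 24
Final answer: 24


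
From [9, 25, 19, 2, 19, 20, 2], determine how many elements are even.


Check each element:
  9 is odd
  25 is odd
  19 is odd
  2 is even
  19 is odd
  20 is even
  2 is even
Evens: [2, 20, 2]
Count of evens = 3
Final answer: 3


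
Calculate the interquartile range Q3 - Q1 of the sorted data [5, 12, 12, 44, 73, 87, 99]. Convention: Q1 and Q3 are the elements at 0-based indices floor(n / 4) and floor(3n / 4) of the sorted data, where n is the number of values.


The data has n = 7 elements.
Q1 index = floor(7 / 4) = floor(1.75) = 1; Q3 index = floor(3 * 7 / 4) = floor(5.25) = 5
Q1 = element at index 1 = 12
Q3 = element at index 5 = 87
IQR = 87 - 12 = 75
Final answer: 75


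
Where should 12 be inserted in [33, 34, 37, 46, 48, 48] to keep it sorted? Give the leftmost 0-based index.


List is sorted: [33, 34, 37, 46, 48, 48]
We need the leftmost position where 12 can be inserted, i.e. the first index whose element is >= 12 (or the end of the list if none is).
Binary search with low=0, high=6 (0-based indices):
  low=0, high=6, mid=3: a[3]=46 >= 12, so high = 3
  low=0, high=3, mid=1: a[1]=34 >= 12, so high = 1
  low=0, high=1, mid=0: a[0]=33 >= 12, so high = 0
Now low = high = 0, so the insertion index is 0.
Final answer: 0


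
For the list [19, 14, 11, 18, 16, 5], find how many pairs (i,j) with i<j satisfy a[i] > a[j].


For each element, count the later elements that are smaller than it:
  19 (index 0): smaller elements after it = [14, 11, 18, 16, 5] -> 5
  14 (index 1): smaller elements after it = [11, 5] -> 2
  11 (index 2): smaller elements after it = [5] -> 1
  18 (index 3): smaller elements after it = [16, 5] -> 2
  16 (index 4): smaller elements after it = [5] -> 1
Total inversions = 5 + 2 + 1 + 2 + 1 = 11
Final answer: 11


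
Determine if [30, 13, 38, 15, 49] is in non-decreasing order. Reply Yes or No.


Check consecutive pairs:
  30 <= 13? False
  13 <= 38? True
  38 <= 15? False
  15 <= 49? True
2 consecutive pair(s) are out of order, so the list is not sorted.
Final answer: No


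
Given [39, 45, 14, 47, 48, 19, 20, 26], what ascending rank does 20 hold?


Sort ascending: [14, 19, 20, 26, 39, 45, 47, 48]
Find 20 in the sorted list.
20 is at position 3 (1-indexed).
Final answer: 3


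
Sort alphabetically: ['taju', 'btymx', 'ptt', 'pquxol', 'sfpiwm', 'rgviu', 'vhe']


Compare strings character by character (the first differing letter decides):
  'btymx' < 'pquxol' since 'b' < 'p' at position 1
  'pquxol' < 'ptt' since 'q' < 't' at position 2
  'ptt' < 'rgviu' since 'p' < 'r' at position 1
  'rgviu' < 'sfpiwm' since 'r' < 's' at position 1
  'sfpiwm' < 'taju' since 's' < 't' at position 1
  'taju' < 'vhe' since 't' < 'v' at position 1
Chaining these comparisons gives the alphabetical order.
Final answer: ['btymx', 'pquxol', 'ptt', 'rgviu', 'sfpiwm', 'taju', 'vhe']


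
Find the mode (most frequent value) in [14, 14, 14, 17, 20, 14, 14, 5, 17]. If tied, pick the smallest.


Count the frequency of each value:
  5 appears 1 time(s)
  14 appears 5 time(s)
  17 appears 2 time(s)
  20 appears 1 time(s)
Maximum frequency is 5.
Only 14 reaches that frequency, so it is the mode.
Final answer: 14


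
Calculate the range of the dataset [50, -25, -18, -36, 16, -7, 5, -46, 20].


Maximum value: 50
Minimum value: -46
Range = 50 - (-46) = 96
Final answer: 96


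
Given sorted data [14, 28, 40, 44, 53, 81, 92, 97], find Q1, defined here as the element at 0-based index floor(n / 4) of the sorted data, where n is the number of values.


The list has n = 8 elements.
Q1 index = floor(8 / 4) = floor(2) = 2
Counting from index 0 in the sorted data, the element at index 2 is 40.
Final answer: 40


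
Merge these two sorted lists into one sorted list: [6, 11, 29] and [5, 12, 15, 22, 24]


List A: [6, 11, 29]
List B: [5, 12, 15, 22, 24]
Repeatedly compare the front elements and take the smaller:
  6 vs 5 -> take 5
  6 vs 12 -> take 6
  11 vs 12 -> take 11
  29 vs 12 -> take 12
  29 vs 15 -> take 15
  29 vs 22 -> take 22
  29 vs 24 -> take 24
  B is exhausted; append the rest of A: [29]
Final answer: [5, 6, 11, 12, 15, 22, 24, 29]


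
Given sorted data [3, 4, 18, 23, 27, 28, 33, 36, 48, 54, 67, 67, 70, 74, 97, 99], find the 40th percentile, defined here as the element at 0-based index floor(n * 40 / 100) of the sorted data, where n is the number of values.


The dataset has n = 16 elements.
Index = floor(16 * 40 / 100) = floor(640 / 100) = floor(6.4) = 6
Counting from index 0 in the sorted data, the element at index 6 is 33.
Final answer: 33


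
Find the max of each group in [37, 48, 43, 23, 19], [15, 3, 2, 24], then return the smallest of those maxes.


Find max of each group:
  Group 1: [37, 48, 43, 23, 19] -> max = 48
  Group 2: [15, 3, 2, 24] -> max = 24
Maxes: [48, 24]
Minimum of maxes = 24
Final answer: 24


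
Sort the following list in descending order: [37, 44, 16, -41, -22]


Original list: [37, 44, 16, -41, -22]
Repeatedly take the largest remaining element:
  Remaining [37, 44, 16, -41, -22] -> largest is 44
  Remaining [37, 16, -41, -22] -> largest is 37
  Remaining [16, -41, -22] -> largest is 16
  Remaining [-41, -22] -> largest is -22
  Remaining [-41] -> largest is -41
Collecting the picks in order gives the descending list.
Final answer: [44, 37, 16, -22, -41]


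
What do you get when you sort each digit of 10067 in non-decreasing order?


The number 10067 has digits: 1, 0, 0, 6, 7
Sorted: 0, 0, 1, 6, 7
Joining the sorted digits gives the result.
Final answer: 00167


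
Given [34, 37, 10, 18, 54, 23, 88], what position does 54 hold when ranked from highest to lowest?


Sort descending: [88, 54, 37, 34, 23, 18, 10]
Find 54 in the sorted list.
54 is at position 2.
Final answer: 2


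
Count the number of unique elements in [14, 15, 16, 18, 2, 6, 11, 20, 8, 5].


List all unique values:
Distinct values: [2, 5, 6, 8, 11, 14, 15, 16, 18, 20]
Count = 10
Final answer: 10


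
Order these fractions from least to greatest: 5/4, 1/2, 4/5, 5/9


Convert to decimal for comparison:
  5/4 = 1.25
  1/2 = 0.5
  4/5 = 0.8
  5/9 = 0.5556
Decimals in increasing order: 0.5 < 0.5556 < 0.8 < 1.25
Writing each back as its fraction gives the sorted order.
Final answer: 1/2, 5/9, 4/5, 5/4


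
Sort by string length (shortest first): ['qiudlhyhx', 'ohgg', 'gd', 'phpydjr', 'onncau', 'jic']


Compute lengths:
  'qiudlhyhx' has length 9
  'ohgg' has length 4
  'gd' has length 2
  'phpydjr' has length 7
  'onncau' has length 6
  'jic' has length 3
Lengths in increasing order: 2 < 3 < 4 < 6 < 7 < 9
Listing the words in that order gives the answer.
Final answer: ['gd', 'jic', 'ohgg', 'onncau', 'phpydjr', 'qiudlhyhx']


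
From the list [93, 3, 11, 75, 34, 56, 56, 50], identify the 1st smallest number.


Sort ascending: [3, 11, 34, 50, 56, 56, 75, 93]
The 1st element (1-indexed) is at index 0.
Value = 3
Final answer: 3


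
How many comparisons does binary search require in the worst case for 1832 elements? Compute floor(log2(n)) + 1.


Binary search halves the search space each step.
Maximum comparisons = floor(log2(1832)) + 1
log2(1832) = 10.8392
floor(log2(1832)) = 10, so 10 + 1 = 11
Final answer: 11


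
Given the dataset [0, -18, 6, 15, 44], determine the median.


First, sort the list: [-18, 0, 6, 15, 44]
The list has 5 elements (odd count).
The middle index is 2 (0-based), and the element there is 6.
Final answer: 6


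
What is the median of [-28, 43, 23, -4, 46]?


First, sort the list: [-28, -4, 23, 43, 46]
The list has 5 elements (odd count).
The middle index is 2 (0-based), and the element there is 23.
Final answer: 23


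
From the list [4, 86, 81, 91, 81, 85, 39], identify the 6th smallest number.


Sort ascending: [4, 39, 81, 81, 85, 86, 91]
The 6th element (1-indexed) is at index 5.
Value = 86
Final answer: 86


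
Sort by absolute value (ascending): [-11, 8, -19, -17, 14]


Compute absolute values:
  |-11| = 11
  |8| = 8
  |-19| = 19
  |-17| = 17
  |14| = 14
Absolute values in increasing order: 8 < 11 < 14 < 17 < 19
Listing the original numbers in that order gives the answer.
Final answer: [8, -11, 14, -17, -19]


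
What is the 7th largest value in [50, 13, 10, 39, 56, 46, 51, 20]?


Sort descending: [56, 51, 50, 46, 39, 20, 13, 10]
The 7th element (1-indexed) is at index 6.
Value = 13
Final answer: 13


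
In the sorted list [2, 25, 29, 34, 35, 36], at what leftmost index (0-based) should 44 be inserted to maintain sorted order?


List is sorted: [2, 25, 29, 34, 35, 36]
We need the leftmost position where 44 can be inserted, i.e. the first index whose element is >= 44 (or the end of the list if none is).
Binary search with low=0, high=6 (0-based indices):
  low=0, high=6, mid=3: a[3]=34 < 44, so low = 4
  low=4, high=6, mid=5: a[5]=36 < 44, so low = 6
Now low = high = 6, so the insertion index is 6.
Final answer: 6


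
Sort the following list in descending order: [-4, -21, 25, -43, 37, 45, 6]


Original list: [-4, -21, 25, -43, 37, 45, 6]
Repeatedly take the largest remaining element:
  Remaining [-4, -21, 25, -43, 37, 45, 6] -> largest is 45
  Remaining [-4, -21, 25, -43, 37, 6] -> largest is 37
  Remaining [-4, -21, 25, -43, 6] -> largest is 25
  Remaining [-4, -21, -43, 6] -> largest is 6
  Remaining [-4, -21, -43] -> largest is -4
  Remaining [-21, -43] -> largest is -21
  Remaining [-43] -> largest is -43
Collecting the picks in order gives the descending list.
Final answer: [45, 37, 25, 6, -4, -21, -43]


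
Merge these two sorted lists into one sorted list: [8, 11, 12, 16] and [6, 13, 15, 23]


List A: [8, 11, 12, 16]
List B: [6, 13, 15, 23]
Repeatedly compare the front elements and take the smaller:
  8 vs 6 -> take 6
  8 vs 13 -> take 8
  11 vs 13 -> take 11
  12 vs 13 -> take 12
  16 vs 13 -> take 13
  16 vs 15 -> take 15
  16 vs 23 -> take 16
  A is exhausted; append the rest of B: [23]
Final answer: [6, 8, 11, 12, 13, 15, 16, 23]


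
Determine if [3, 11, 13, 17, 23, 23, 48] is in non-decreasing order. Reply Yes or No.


Check consecutive pairs:
  3 <= 11? True
  11 <= 13? True
  13 <= 17? True
  17 <= 23? True
  23 <= 23? True
  23 <= 48? True
Every consecutive pair is in order, so the list is non-decreasing.
Final answer: Yes


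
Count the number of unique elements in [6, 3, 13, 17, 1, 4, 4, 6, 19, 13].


List all unique values:
Distinct values: [1, 3, 4, 6, 13, 17, 19]
Count = 7
Final answer: 7


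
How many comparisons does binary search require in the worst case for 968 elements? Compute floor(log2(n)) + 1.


Binary search halves the search space each step.
Maximum comparisons = floor(log2(968)) + 1
log2(968) = 9.9189
floor(log2(968)) = 9, so 9 + 1 = 10
Final answer: 10


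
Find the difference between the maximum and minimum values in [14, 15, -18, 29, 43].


Maximum value: 43
Minimum value: -18
Range = 43 - (-18) = 61
Final answer: 61


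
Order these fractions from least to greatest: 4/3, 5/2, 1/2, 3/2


Convert to decimal for comparison:
  4/3 = 1.3333
  5/2 = 2.5
  1/2 = 0.5
  3/2 = 1.5
Decimals in increasing order: 0.5 < 1.3333 < 1.5 < 2.5
Writing each back as its fraction gives the sorted order.
Final answer: 1/2, 4/3, 3/2, 5/2


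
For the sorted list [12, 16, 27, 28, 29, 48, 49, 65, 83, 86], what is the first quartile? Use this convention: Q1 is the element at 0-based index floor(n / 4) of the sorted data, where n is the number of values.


The list has n = 10 elements.
Q1 index = floor(10 / 4) = floor(2.5) = 2
Counting from index 0 in the sorted data, the element at index 2 is 27.
Final answer: 27


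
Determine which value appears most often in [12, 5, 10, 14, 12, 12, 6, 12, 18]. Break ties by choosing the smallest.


Count the frequency of each value:
  5 appears 1 time(s)
  6 appears 1 time(s)
  10 appears 1 time(s)
  12 appears 4 time(s)
  14 appears 1 time(s)
  18 appears 1 time(s)
Maximum frequency is 4.
Only 12 reaches that frequency, so it is the mode.
Final answer: 12


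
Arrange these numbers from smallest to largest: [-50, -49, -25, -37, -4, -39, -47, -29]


Original list: [-50, -49, -25, -37, -4, -39, -47, -29]
Repeatedly take the smallest remaining element:
  Remaining [-50, -49, -25, -37, -4, -39, -47, -29] -> smallest is -50
  Remaining [-49, -25, -37, -4, -39, -47, -29] -> smallest is -49
  Remaining [-25, -37, -4, -39, -47, -29] -> smallest is -47
  Remaining [-25, -37, -4, -39, -29] -> smallest is -39
  Remaining [-25, -37, -4, -29] -> smallest is -37
  Remaining [-25, -4, -29] -> smallest is -29
  Remaining [-25, -4] -> smallest is -25
  Remaining [-4] -> smallest is -4
Collecting the picks in order gives the sorted list.
Final answer: [-50, -49, -47, -39, -37, -29, -25, -4]


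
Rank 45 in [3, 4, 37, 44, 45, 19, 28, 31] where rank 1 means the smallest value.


Sort ascending: [3, 4, 19, 28, 31, 37, 44, 45]
Find 45 in the sorted list.
45 is at position 8 (1-indexed).
Final answer: 8


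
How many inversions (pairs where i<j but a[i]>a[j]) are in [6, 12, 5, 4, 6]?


For each element, count the later elements that are smaller than it:
  6 (index 0): smaller elements after it = [5, 4] -> 2
  12 (index 1): smaller elements after it = [5, 4, 6] -> 3
  5 (index 2): smaller elements after it = [4] -> 1
  4 (index 3): smaller elements after it = [] -> 0
Total inversions = 2 + 3 + 1 + 0 = 6
Final answer: 6


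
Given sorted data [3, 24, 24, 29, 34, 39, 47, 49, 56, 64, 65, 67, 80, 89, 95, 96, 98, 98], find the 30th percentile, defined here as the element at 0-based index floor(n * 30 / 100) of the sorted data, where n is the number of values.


The dataset has n = 18 elements.
Index = floor(18 * 30 / 100) = floor(540 / 100) = floor(5.4) = 5
Counting from index 0 in the sorted data, the element at index 5 is 39.
Final answer: 39


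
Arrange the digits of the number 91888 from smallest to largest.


The number 91888 has digits: 9, 1, 8, 8, 8
Sorted: 1, 8, 8, 8, 9
Joining the sorted digits gives the result.
Final answer: 18889


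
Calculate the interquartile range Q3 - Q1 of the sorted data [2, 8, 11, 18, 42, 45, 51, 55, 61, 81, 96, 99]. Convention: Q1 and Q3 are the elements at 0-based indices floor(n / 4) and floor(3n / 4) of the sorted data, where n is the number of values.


The data has n = 12 elements.
Q1 index = floor(12 / 4) = floor(3) = 3; Q3 index = floor(3 * 12 / 4) = floor(9) = 9
Q1 = element at index 3 = 18
Q3 = element at index 9 = 81
IQR = 81 - 18 = 63
Final answer: 63


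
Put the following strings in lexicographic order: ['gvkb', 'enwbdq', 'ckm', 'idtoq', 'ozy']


Compare strings character by character (the first differing letter decides):
  'ckm' < 'enwbdq' since 'c' < 'e' at position 1
  'enwbdq' < 'gvkb' since 'e' < 'g' at position 1
  'gvkb' < 'idtoq' since 'g' < 'i' at position 1
  'idtoq' < 'ozy' since 'i' < 'o' at position 1
Chaining these comparisons gives the alphabetical order.
Final answer: ['ckm', 'enwbdq', 'gvkb', 'idtoq', 'ozy']


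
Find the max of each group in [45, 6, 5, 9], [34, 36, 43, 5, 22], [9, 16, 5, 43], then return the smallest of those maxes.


Find max of each group:
  Group 1: [45, 6, 5, 9] -> max = 45
  Group 2: [34, 36, 43, 5, 22] -> max = 43
  Group 3: [9, 16, 5, 43] -> max = 43
Maxes: [45, 43, 43]
Minimum of maxes = 43
Final answer: 43


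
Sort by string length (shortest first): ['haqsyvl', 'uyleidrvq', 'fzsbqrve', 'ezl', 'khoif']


Compute lengths:
  'haqsyvl' has length 7
  'uyleidrvq' has length 9
  'fzsbqrve' has length 8
  'ezl' has length 3
  'khoif' has length 5
Lengths in increasing order: 3 < 5 < 7 < 8 < 9
Listing the words in that order gives the answer.
Final answer: ['ezl', 'khoif', 'haqsyvl', 'fzsbqrve', 'uyleidrvq']


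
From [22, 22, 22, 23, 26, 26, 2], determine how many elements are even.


Check each element:
  22 is even
  22 is even
  22 is even
  23 is odd
  26 is even
  26 is even
  2 is even
Evens: [22, 22, 22, 26, 26, 2]
Count of evens = 6
Final answer: 6


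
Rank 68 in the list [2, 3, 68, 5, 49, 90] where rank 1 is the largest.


Sort descending: [90, 68, 49, 5, 3, 2]
Find 68 in the sorted list.
68 is at position 2.
Final answer: 2


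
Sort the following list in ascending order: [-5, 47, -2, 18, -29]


Original list: [-5, 47, -2, 18, -29]
Repeatedly take the smallest remaining element:
  Remaining [-5, 47, -2, 18, -29] -> smallest is -29
  Remaining [-5, 47, -2, 18] -> smallest is -5
  Remaining [47, -2, 18] -> smallest is -2
  Remaining [47, 18] -> smallest is 18
  Remaining [47] -> smallest is 47
Collecting the picks in order gives the sorted list.
Final answer: [-29, -5, -2, 18, 47]


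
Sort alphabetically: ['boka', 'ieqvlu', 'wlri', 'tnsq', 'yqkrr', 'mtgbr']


Compare strings character by character (the first differing letter decides):
  'boka' < 'ieqvlu' since 'b' < 'i' at position 1
  'ieqvlu' < 'mtgbr' since 'i' < 'm' at position 1
  'mtgbr' < 'tnsq' since 'm' < 't' at position 1
  'tnsq' < 'wlri' since 't' < 'w' at position 1
  'wlri' < 'yqkrr' since 'w' < 'y' at position 1
Chaining these comparisons gives the alphabetical order.
Final answer: ['boka', 'ieqvlu', 'mtgbr', 'tnsq', 'wlri', 'yqkrr']


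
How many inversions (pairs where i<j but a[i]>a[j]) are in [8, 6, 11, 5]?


For each element, count the later elements that are smaller than it:
  8 (index 0): smaller elements after it = [6, 5] -> 2
  6 (index 1): smaller elements after it = [5] -> 1
  11 (index 2): smaller elements after it = [5] -> 1
Total inversions = 2 + 1 + 1 = 4
Final answer: 4


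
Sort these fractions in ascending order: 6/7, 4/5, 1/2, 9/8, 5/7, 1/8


Convert to decimal for comparison:
  6/7 = 0.8571
  4/5 = 0.8
  1/2 = 0.5
  9/8 = 1.125
  5/7 = 0.7143
  1/8 = 0.125
Decimals in increasing order: 0.125 < 0.5 < 0.7143 < 0.8 < 0.8571 < 1.125
Writing each back as its fraction gives the sorted order.
Final answer: 1/8, 1/2, 5/7, 4/5, 6/7, 9/8


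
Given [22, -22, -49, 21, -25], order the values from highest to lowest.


Original list: [22, -22, -49, 21, -25]
Repeatedly take the largest remaining element:
  Remaining [22, -22, -49, 21, -25] -> largest is 22
  Remaining [-22, -49, 21, -25] -> largest is 21
  Remaining [-22, -49, -25] -> largest is -22
  Remaining [-49, -25] -> largest is -25
  Remaining [-49] -> largest is -49
Collecting the picks in order gives the descending list.
Final answer: [22, 21, -22, -25, -49]


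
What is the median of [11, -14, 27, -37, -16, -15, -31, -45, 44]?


First, sort the list: [-45, -37, -31, -16, -15, -14, 11, 27, 44]
The list has 9 elements (odd count).
The middle index is 4 (0-based), and the element there is -15.
Final answer: -15


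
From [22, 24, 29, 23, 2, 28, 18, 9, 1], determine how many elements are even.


Check each element:
  22 is even
  24 is even
  29 is odd
  23 is odd
  2 is even
  28 is even
  18 is even
  9 is odd
  1 is odd
Evens: [22, 24, 2, 28, 18]
Count of evens = 5
Final answer: 5


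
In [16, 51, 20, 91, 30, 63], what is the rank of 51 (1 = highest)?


Sort descending: [91, 63, 51, 30, 20, 16]
Find 51 in the sorted list.
51 is at position 3.
Final answer: 3


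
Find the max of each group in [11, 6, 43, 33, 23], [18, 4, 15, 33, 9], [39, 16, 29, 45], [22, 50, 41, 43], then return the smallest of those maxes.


Find max of each group:
  Group 1: [11, 6, 43, 33, 23] -> max = 43
  Group 2: [18, 4, 15, 33, 9] -> max = 33
  Group 3: [39, 16, 29, 45] -> max = 45
  Group 4: [22, 50, 41, 43] -> max = 50
Maxes: [43, 33, 45, 50]
Minimum of maxes = 33
Final answer: 33


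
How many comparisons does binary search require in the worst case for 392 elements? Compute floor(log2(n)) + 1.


Binary search halves the search space each step.
Maximum comparisons = floor(log2(392)) + 1
log2(392) = 8.6147
floor(log2(392)) = 8, so 8 + 1 = 9
Final answer: 9


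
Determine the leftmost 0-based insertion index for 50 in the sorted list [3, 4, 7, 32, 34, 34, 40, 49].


List is sorted: [3, 4, 7, 32, 34, 34, 40, 49]
We need the leftmost position where 50 can be inserted, i.e. the first index whose element is >= 50 (or the end of the list if none is).
Binary search with low=0, high=8 (0-based indices):
  low=0, high=8, mid=4: a[4]=34 < 50, so low = 5
  low=5, high=8, mid=6: a[6]=40 < 50, so low = 7
  low=7, high=8, mid=7: a[7]=49 < 50, so low = 8
Now low = high = 8, so the insertion index is 8.
Final answer: 8


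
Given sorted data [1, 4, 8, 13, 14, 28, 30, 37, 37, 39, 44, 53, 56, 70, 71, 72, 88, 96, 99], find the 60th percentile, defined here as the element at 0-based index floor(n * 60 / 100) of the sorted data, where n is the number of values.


The dataset has n = 19 elements.
Index = floor(19 * 60 / 100) = floor(1140 / 100) = floor(11.4) = 11
Counting from index 0 in the sorted data, the element at index 11 is 53.
Final answer: 53


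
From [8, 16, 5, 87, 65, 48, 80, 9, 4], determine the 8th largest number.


Sort descending: [87, 80, 65, 48, 16, 9, 8, 5, 4]
The 8th element (1-indexed) is at index 7.
Value = 5
Final answer: 5


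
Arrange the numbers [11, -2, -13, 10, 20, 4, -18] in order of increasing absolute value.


Compute absolute values:
  |11| = 11
  |-2| = 2
  |-13| = 13
  |10| = 10
  |20| = 20
  |4| = 4
  |-18| = 18
Absolute values in increasing order: 2 < 4 < 10 < 11 < 13 < 18 < 20
Listing the original numbers in that order gives the answer.
Final answer: [-2, 4, 10, 11, -13, -18, 20]


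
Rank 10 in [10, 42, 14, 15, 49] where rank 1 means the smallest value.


Sort ascending: [10, 14, 15, 42, 49]
Find 10 in the sorted list.
10 is at position 1 (1-indexed).
Final answer: 1


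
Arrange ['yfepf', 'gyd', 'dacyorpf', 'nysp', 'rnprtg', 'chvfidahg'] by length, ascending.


Compute lengths:
  'yfepf' has length 5
  'gyd' has length 3
  'dacyorpf' has length 8
  'nysp' has length 4
  'rnprtg' has length 6
  'chvfidahg' has length 9
Lengths in increasing order: 3 < 4 < 5 < 6 < 8 < 9
Listing the words in that order gives the answer.
Final answer: ['gyd', 'nysp', 'yfepf', 'rnprtg', 'dacyorpf', 'chvfidahg']


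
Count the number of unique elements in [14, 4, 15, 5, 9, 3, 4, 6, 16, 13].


List all unique values:
Distinct values: [3, 4, 5, 6, 9, 13, 14, 15, 16]
Count = 9
Final answer: 9


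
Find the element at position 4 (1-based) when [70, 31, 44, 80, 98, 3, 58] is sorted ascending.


Sort ascending: [3, 31, 44, 58, 70, 80, 98]
The 4th element (1-indexed) is at index 3.
Value = 58
Final answer: 58


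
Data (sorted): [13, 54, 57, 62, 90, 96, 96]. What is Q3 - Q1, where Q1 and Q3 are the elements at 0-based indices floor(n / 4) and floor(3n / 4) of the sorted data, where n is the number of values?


The data has n = 7 elements.
Q1 index = floor(7 / 4) = floor(1.75) = 1; Q3 index = floor(3 * 7 / 4) = floor(5.25) = 5
Q1 = element at index 1 = 54
Q3 = element at index 5 = 96
IQR = 96 - 54 = 42
Final answer: 42


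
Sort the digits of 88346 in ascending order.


The number 88346 has digits: 8, 8, 3, 4, 6
Sorted: 3, 4, 6, 8, 8
Joining the sorted digits gives the result.
Final answer: 34688


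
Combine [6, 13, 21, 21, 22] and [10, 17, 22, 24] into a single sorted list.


List A: [6, 13, 21, 21, 22]
List B: [10, 17, 22, 24]
Repeatedly compare the front elements and take the smaller:
  6 vs 10 -> take 6
  13 vs 10 -> take 10
  13 vs 17 -> take 13
  21 vs 17 -> take 17
  21 vs 22 -> take 21
  21 vs 22 -> take 21
  22 vs 22 -> take 22
  A is exhausted; append the rest of B: [22, 24]
Final answer: [6, 10, 13, 17, 21, 21, 22, 22, 24]


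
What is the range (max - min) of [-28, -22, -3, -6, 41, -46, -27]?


Maximum value: 41
Minimum value: -46
Range = 41 - (-46) = 87
Final answer: 87


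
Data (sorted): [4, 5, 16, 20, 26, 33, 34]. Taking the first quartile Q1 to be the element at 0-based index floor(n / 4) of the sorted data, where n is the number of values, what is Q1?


The list has n = 7 elements.
Q1 index = floor(7 / 4) = floor(1.75) = 1
Counting from index 0 in the sorted data, the element at index 1 is 5.
Final answer: 5


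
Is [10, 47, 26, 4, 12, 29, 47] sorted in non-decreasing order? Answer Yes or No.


Check consecutive pairs:
  10 <= 47? True
  47 <= 26? False
  26 <= 4? False
  4 <= 12? True
  12 <= 29? True
  29 <= 47? True
2 consecutive pair(s) are out of order, so the list is not sorted.
Final answer: No


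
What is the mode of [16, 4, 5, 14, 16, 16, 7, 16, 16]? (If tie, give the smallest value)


Count the frequency of each value:
  4 appears 1 time(s)
  5 appears 1 time(s)
  7 appears 1 time(s)
  14 appears 1 time(s)
  16 appears 5 time(s)
Maximum frequency is 5.
Only 16 reaches that frequency, so it is the mode.
Final answer: 16


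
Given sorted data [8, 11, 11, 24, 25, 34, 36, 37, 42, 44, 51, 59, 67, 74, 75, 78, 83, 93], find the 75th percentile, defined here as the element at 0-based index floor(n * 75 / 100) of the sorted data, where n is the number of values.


The dataset has n = 18 elements.
Index = floor(18 * 75 / 100) = floor(1350 / 100) = floor(13.5) = 13
Counting from index 0 in the sorted data, the element at index 13 is 74.
Final answer: 74


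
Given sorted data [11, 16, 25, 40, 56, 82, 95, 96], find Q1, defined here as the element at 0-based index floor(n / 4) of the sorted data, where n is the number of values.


The list has n = 8 elements.
Q1 index = floor(8 / 4) = floor(2) = 2
Counting from index 0 in the sorted data, the element at index 2 is 25.
Final answer: 25


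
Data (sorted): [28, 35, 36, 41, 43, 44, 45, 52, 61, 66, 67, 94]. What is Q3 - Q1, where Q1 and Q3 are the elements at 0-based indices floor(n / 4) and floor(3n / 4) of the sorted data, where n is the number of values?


The data has n = 12 elements.
Q1 index = floor(12 / 4) = floor(3) = 3; Q3 index = floor(3 * 12 / 4) = floor(9) = 9
Q1 = element at index 3 = 41
Q3 = element at index 9 = 66
IQR = 66 - 41 = 25
Final answer: 25


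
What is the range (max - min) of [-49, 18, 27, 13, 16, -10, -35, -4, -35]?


Maximum value: 27
Minimum value: -49
Range = 27 - (-49) = 76
Final answer: 76


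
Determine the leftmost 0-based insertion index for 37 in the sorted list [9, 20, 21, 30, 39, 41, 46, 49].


List is sorted: [9, 20, 21, 30, 39, 41, 46, 49]
We need the leftmost position where 37 can be inserted, i.e. the first index whose element is >= 37 (or the end of the list if none is).
Binary search with low=0, high=8 (0-based indices):
  low=0, high=8, mid=4: a[4]=39 >= 37, so high = 4
  low=0, high=4, mid=2: a[2]=21 < 37, so low = 3
  low=3, high=4, mid=3: a[3]=30 < 37, so low = 4
Now low = high = 4, so the insertion index is 4.
Final answer: 4


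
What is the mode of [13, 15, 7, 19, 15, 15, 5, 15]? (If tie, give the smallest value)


Count the frequency of each value:
  5 appears 1 time(s)
  7 appears 1 time(s)
  13 appears 1 time(s)
  15 appears 4 time(s)
  19 appears 1 time(s)
Maximum frequency is 4.
Only 15 reaches that frequency, so it is the mode.
Final answer: 15


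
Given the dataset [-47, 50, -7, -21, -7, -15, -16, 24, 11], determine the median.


First, sort the list: [-47, -21, -16, -15, -7, -7, 11, 24, 50]
The list has 9 elements (odd count).
The middle index is 4 (0-based), and the element there is -7.
Final answer: -7


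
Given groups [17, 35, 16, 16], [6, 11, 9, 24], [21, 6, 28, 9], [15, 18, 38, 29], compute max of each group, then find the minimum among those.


Find max of each group:
  Group 1: [17, 35, 16, 16] -> max = 35
  Group 2: [6, 11, 9, 24] -> max = 24
  Group 3: [21, 6, 28, 9] -> max = 28
  Group 4: [15, 18, 38, 29] -> max = 38
Maxes: [35, 24, 28, 38]
Minimum of maxes = 24
Final answer: 24


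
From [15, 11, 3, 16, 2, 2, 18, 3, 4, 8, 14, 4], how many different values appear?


List all unique values:
Distinct values: [2, 3, 4, 8, 11, 14, 15, 16, 18]
Count = 9
Final answer: 9


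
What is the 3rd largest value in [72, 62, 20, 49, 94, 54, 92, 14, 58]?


Sort descending: [94, 92, 72, 62, 58, 54, 49, 20, 14]
The 3rd element (1-indexed) is at index 2.
Value = 72
Final answer: 72


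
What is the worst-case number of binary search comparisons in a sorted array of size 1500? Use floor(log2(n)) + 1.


Binary search halves the search space each step.
Maximum comparisons = floor(log2(1500)) + 1
log2(1500) = 10.5507
floor(log2(1500)) = 10, so 10 + 1 = 11
Final answer: 11


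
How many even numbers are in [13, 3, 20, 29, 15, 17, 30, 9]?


Check each element:
  13 is odd
  3 is odd
  20 is even
  29 is odd
  15 is odd
  17 is odd
  30 is even
  9 is odd
Evens: [20, 30]
Count of evens = 2
Final answer: 2


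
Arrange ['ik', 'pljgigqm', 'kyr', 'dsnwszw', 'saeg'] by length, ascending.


Compute lengths:
  'ik' has length 2
  'pljgigqm' has length 8
  'kyr' has length 3
  'dsnwszw' has length 7
  'saeg' has length 4
Lengths in increasing order: 2 < 3 < 4 < 7 < 8
Listing the words in that order gives the answer.
Final answer: ['ik', 'kyr', 'saeg', 'dsnwszw', 'pljgigqm']


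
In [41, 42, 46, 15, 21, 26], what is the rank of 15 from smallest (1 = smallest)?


Sort ascending: [15, 21, 26, 41, 42, 46]
Find 15 in the sorted list.
15 is at position 1 (1-indexed).
Final answer: 1


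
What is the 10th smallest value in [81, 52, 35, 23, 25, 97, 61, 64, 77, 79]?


Sort ascending: [23, 25, 35, 52, 61, 64, 77, 79, 81, 97]
The 10th element (1-indexed) is at index 9.
Value = 97
Final answer: 97


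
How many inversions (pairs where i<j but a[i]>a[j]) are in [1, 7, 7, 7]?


For each element, count the later elements that are smaller than it:
  1 (index 0): smaller elements after it = [] -> 0
  7 (index 1): smaller elements after it = [] -> 0
  7 (index 2): smaller elements after it = [] -> 0
Total inversions = 0 + 0 + 0 = 0
Final answer: 0


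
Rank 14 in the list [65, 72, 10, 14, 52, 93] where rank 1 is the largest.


Sort descending: [93, 72, 65, 52, 14, 10]
Find 14 in the sorted list.
14 is at position 5.
Final answer: 5


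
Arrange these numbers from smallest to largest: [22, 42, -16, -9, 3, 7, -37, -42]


Original list: [22, 42, -16, -9, 3, 7, -37, -42]
Repeatedly take the smallest remaining element:
  Remaining [22, 42, -16, -9, 3, 7, -37, -42] -> smallest is -42
  Remaining [22, 42, -16, -9, 3, 7, -37] -> smallest is -37
  Remaining [22, 42, -16, -9, 3, 7] -> smallest is -16
  Remaining [22, 42, -9, 3, 7] -> smallest is -9
  Remaining [22, 42, 3, 7] -> smallest is 3
  Remaining [22, 42, 7] -> smallest is 7
  Remaining [22, 42] -> smallest is 22
  Remaining [42] -> smallest is 42
Collecting the picks in order gives the sorted list.
Final answer: [-42, -37, -16, -9, 3, 7, 22, 42]


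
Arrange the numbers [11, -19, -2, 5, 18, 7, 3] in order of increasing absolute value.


Compute absolute values:
  |11| = 11
  |-19| = 19
  |-2| = 2
  |5| = 5
  |18| = 18
  |7| = 7
  |3| = 3
Absolute values in increasing order: 2 < 3 < 5 < 7 < 11 < 18 < 19
Listing the original numbers in that order gives the answer.
Final answer: [-2, 3, 5, 7, 11, 18, -19]


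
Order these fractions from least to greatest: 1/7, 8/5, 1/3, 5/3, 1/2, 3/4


Convert to decimal for comparison:
  1/7 = 0.1429
  8/5 = 1.6
  1/3 = 0.3333
  5/3 = 1.6667
  1/2 = 0.5
  3/4 = 0.75
Decimals in increasing order: 0.1429 < 0.3333 < 0.5 < 0.75 < 1.6 < 1.6667
Writing each back as its fraction gives the sorted order.
Final answer: 1/7, 1/3, 1/2, 3/4, 8/5, 5/3


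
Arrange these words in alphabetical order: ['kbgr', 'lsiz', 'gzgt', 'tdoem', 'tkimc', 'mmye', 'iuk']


Compare strings character by character (the first differing letter decides):
  'gzgt' < 'iuk' since 'g' < 'i' at position 1
  'iuk' < 'kbgr' since 'i' < 'k' at position 1
  'kbgr' < 'lsiz' since 'k' < 'l' at position 1
  'lsiz' < 'mmye' since 'l' < 'm' at position 1
  'mmye' < 'tdoem' since 'm' < 't' at position 1
  'tdoem' < 'tkimc' since 'd' < 'k' at position 2
Chaining these comparisons gives the alphabetical order.
Final answer: ['gzgt', 'iuk', 'kbgr', 'lsiz', 'mmye', 'tdoem', 'tkimc']


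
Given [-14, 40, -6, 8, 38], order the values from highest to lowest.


Original list: [-14, 40, -6, 8, 38]
Repeatedly take the largest remaining element:
  Remaining [-14, 40, -6, 8, 38] -> largest is 40
  Remaining [-14, -6, 8, 38] -> largest is 38
  Remaining [-14, -6, 8] -> largest is 8
  Remaining [-14, -6] -> largest is -6
  Remaining [-14] -> largest is -14
Collecting the picks in order gives the descending list.
Final answer: [40, 38, 8, -6, -14]


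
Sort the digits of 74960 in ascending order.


The number 74960 has digits: 7, 4, 9, 6, 0
Sorted: 0, 4, 6, 7, 9
Joining the sorted digits gives the result.
Final answer: 04679


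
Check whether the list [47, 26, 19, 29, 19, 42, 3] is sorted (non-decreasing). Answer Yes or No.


Check consecutive pairs:
  47 <= 26? False
  26 <= 19? False
  19 <= 29? True
  29 <= 19? False
  19 <= 42? True
  42 <= 3? False
4 consecutive pair(s) are out of order, so the list is not sorted.
Final answer: No


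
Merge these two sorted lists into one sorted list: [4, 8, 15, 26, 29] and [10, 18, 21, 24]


List A: [4, 8, 15, 26, 29]
List B: [10, 18, 21, 24]
Repeatedly compare the front elements and take the smaller:
  4 vs 10 -> take 4
  8 vs 10 -> take 8
  15 vs 10 -> take 10
  15 vs 18 -> take 15
  26 vs 18 -> take 18
  26 vs 21 -> take 21
  26 vs 24 -> take 24
  B is exhausted; append the rest of A: [26, 29]
Final answer: [4, 8, 10, 15, 18, 21, 24, 26, 29]


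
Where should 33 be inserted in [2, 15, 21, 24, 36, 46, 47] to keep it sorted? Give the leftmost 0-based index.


List is sorted: [2, 15, 21, 24, 36, 46, 47]
We need the leftmost position where 33 can be inserted, i.e. the first index whose element is >= 33 (or the end of the list if none is).
Binary search with low=0, high=7 (0-based indices):
  low=0, high=7, mid=3: a[3]=24 < 33, so low = 4
  low=4, high=7, mid=5: a[5]=46 >= 33, so high = 5
  low=4, high=5, mid=4: a[4]=36 >= 33, so high = 4
Now low = high = 4, so the insertion index is 4.
Final answer: 4


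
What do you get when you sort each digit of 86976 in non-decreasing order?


The number 86976 has digits: 8, 6, 9, 7, 6
Sorted: 6, 6, 7, 8, 9
Joining the sorted digits gives the result.
Final answer: 66789


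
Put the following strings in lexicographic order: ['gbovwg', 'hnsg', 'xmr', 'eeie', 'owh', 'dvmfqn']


Compare strings character by character (the first differing letter decides):
  'dvmfqn' < 'eeie' since 'd' < 'e' at position 1
  'eeie' < 'gbovwg' since 'e' < 'g' at position 1
  'gbovwg' < 'hnsg' since 'g' < 'h' at position 1
  'hnsg' < 'owh' since 'h' < 'o' at position 1
  'owh' < 'xmr' since 'o' < 'x' at position 1
Chaining these comparisons gives the alphabetical order.
Final answer: ['dvmfqn', 'eeie', 'gbovwg', 'hnsg', 'owh', 'xmr']


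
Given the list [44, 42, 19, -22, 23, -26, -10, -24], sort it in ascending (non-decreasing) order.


Original list: [44, 42, 19, -22, 23, -26, -10, -24]
Repeatedly take the smallest remaining element:
  Remaining [44, 42, 19, -22, 23, -26, -10, -24] -> smallest is -26
  Remaining [44, 42, 19, -22, 23, -10, -24] -> smallest is -24
  Remaining [44, 42, 19, -22, 23, -10] -> smallest is -22
  Remaining [44, 42, 19, 23, -10] -> smallest is -10
  Remaining [44, 42, 19, 23] -> smallest is 19
  Remaining [44, 42, 23] -> smallest is 23
  Remaining [44, 42] -> smallest is 42
  Remaining [44] -> smallest is 44
Collecting the picks in order gives the sorted list.
Final answer: [-26, -24, -22, -10, 19, 23, 42, 44]


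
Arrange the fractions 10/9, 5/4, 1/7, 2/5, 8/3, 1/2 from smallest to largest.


Convert to decimal for comparison:
  10/9 = 1.1111
  5/4 = 1.25
  1/7 = 0.1429
  2/5 = 0.4
  8/3 = 2.6667
  1/2 = 0.5
Decimals in increasing order: 0.1429 < 0.4 < 0.5 < 1.1111 < 1.25 < 2.6667
Writing each back as its fraction gives the sorted order.
Final answer: 1/7, 2/5, 1/2, 10/9, 5/4, 8/3


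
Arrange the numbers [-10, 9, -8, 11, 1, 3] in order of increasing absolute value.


Compute absolute values:
  |-10| = 10
  |9| = 9
  |-8| = 8
  |11| = 11
  |1| = 1
  |3| = 3
Absolute values in increasing order: 1 < 3 < 8 < 9 < 10 < 11
Listing the original numbers in that order gives the answer.
Final answer: [1, 3, -8, 9, -10, 11]


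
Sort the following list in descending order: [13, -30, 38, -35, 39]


Original list: [13, -30, 38, -35, 39]
Repeatedly take the largest remaining element:
  Remaining [13, -30, 38, -35, 39] -> largest is 39
  Remaining [13, -30, 38, -35] -> largest is 38
  Remaining [13, -30, -35] -> largest is 13
  Remaining [-30, -35] -> largest is -30
  Remaining [-35] -> largest is -35
Collecting the picks in order gives the descending list.
Final answer: [39, 38, 13, -30, -35]


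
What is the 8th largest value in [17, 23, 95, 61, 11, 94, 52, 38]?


Sort descending: [95, 94, 61, 52, 38, 23, 17, 11]
The 8th element (1-indexed) is at index 7.
Value = 11
Final answer: 11


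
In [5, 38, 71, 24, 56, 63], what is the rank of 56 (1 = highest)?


Sort descending: [71, 63, 56, 38, 24, 5]
Find 56 in the sorted list.
56 is at position 3.
Final answer: 3


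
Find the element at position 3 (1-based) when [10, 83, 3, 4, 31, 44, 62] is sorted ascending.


Sort ascending: [3, 4, 10, 31, 44, 62, 83]
The 3rd element (1-indexed) is at index 2.
Value = 10
Final answer: 10


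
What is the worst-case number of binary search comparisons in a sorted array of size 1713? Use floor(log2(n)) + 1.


Binary search halves the search space each step.
Maximum comparisons = floor(log2(1713)) + 1
log2(1713) = 10.7423
floor(log2(1713)) = 10, so 10 + 1 = 11
Final answer: 11


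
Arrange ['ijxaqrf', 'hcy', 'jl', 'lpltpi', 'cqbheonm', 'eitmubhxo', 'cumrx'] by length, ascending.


Compute lengths:
  'ijxaqrf' has length 7
  'hcy' has length 3
  'jl' has length 2
  'lpltpi' has length 6
  'cqbheonm' has length 8
  'eitmubhxo' has length 9
  'cumrx' has length 5
Lengths in increasing order: 2 < 3 < 5 < 6 < 7 < 8 < 9
Listing the words in that order gives the answer.
Final answer: ['jl', 'hcy', 'cumrx', 'lpltpi', 'ijxaqrf', 'cqbheonm', 'eitmubhxo']


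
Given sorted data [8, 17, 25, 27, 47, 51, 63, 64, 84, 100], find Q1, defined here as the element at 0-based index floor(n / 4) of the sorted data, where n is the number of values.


The list has n = 10 elements.
Q1 index = floor(10 / 4) = floor(2.5) = 2
Counting from index 0 in the sorted data, the element at index 2 is 25.
Final answer: 25


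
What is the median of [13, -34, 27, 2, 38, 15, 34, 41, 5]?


First, sort the list: [-34, 2, 5, 13, 15, 27, 34, 38, 41]
The list has 9 elements (odd count).
The middle index is 4 (0-based), and the element there is 15.
Final answer: 15


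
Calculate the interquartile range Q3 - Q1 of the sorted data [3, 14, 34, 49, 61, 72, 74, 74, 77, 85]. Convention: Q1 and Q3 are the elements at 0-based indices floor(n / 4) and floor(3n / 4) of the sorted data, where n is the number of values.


The data has n = 10 elements.
Q1 index = floor(10 / 4) = floor(2.5) = 2; Q3 index = floor(3 * 10 / 4) = floor(7.5) = 7
Q1 = element at index 2 = 34
Q3 = element at index 7 = 74
IQR = 74 - 34 = 40
Final answer: 40
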